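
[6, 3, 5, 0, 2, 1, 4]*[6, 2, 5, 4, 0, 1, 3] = [3, 4, 1, 6, 5, 2, 0]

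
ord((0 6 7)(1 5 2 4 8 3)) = 6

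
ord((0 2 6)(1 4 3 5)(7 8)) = 12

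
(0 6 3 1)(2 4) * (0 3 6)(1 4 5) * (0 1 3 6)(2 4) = (0 1 6)(2 5 3)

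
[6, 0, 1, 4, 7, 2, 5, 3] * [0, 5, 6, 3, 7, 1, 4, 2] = [4, 0, 5, 7, 2, 6, 1, 3] 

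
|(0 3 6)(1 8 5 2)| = 12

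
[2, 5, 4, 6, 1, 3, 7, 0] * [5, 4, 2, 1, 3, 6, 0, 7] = [2, 6, 3, 0, 4, 1, 7, 5]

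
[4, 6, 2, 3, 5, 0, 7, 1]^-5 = [4, 6, 2, 3, 5, 0, 7, 1]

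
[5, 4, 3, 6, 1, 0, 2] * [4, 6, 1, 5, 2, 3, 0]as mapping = [0→3, 1→2, 2→5, 3→0, 4→6, 5→4, 6→1]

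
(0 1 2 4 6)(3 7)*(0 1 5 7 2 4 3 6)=(0 5 7 6 1 4)(2 3)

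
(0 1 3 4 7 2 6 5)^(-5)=(0 4 6 1 7 5 3 2)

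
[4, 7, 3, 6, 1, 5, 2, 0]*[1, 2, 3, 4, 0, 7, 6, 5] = [0, 5, 4, 6, 2, 7, 3, 1]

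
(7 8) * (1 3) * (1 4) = (1 3 4) (7 8) 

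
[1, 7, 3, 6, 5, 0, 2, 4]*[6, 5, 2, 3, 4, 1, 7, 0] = [5, 0, 3, 7, 1, 6, 2, 4]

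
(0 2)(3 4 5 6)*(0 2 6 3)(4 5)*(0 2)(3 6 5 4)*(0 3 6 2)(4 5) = (0 4 6)(2 3 5)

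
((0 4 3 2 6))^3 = (0 2 4 6 3)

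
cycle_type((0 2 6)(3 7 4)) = 3^2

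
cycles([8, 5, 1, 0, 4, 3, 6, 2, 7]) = (0 8 7 2 1 5 3)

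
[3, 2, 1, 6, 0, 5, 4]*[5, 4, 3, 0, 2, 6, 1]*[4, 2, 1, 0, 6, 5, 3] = [4, 0, 6, 2, 5, 3, 1] 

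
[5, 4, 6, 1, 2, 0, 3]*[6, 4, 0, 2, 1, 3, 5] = [3, 1, 5, 4, 0, 6, 2]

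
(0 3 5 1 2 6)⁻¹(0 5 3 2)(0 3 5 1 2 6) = (1 5 6 3)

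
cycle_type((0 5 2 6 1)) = 5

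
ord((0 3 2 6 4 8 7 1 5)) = 9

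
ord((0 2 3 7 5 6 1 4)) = 8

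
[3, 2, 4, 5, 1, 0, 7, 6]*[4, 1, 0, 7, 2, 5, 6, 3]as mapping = [0→7, 1→0, 2→2, 3→5, 4→1, 5→4, 6→3, 7→6]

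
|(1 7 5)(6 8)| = 6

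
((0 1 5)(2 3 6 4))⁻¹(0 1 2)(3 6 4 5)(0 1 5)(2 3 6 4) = (0 6 4 2)(1 5 3)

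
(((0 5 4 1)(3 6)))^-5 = (0 1 4 5)(3 6)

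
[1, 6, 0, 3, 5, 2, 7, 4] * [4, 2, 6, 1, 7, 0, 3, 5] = [2, 3, 4, 1, 0, 6, 5, 7]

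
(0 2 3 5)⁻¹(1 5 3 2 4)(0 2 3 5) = (0 5 3 4 1)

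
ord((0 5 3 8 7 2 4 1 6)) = 9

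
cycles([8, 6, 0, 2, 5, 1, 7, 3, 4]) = (0 8 4 5 1 6 7 3 2) 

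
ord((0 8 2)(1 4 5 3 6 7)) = 6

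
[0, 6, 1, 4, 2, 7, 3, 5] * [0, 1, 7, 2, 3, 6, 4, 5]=[0, 4, 1, 3, 7, 5, 2, 6]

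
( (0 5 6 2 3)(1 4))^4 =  (0 3 2 6 5)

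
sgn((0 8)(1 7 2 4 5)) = -1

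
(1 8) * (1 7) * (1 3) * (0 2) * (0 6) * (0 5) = (0 2 6 5)(1 8 7 3)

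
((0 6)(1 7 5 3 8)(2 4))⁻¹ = (0 6)(1 8 3 5 7)(2 4)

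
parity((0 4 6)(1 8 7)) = even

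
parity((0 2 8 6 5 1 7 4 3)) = even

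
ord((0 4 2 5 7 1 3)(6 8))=14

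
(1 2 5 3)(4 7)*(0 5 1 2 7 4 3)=(0 5)(1 7 3 2)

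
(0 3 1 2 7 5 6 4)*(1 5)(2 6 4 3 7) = (0 7 1 6 3 5 4)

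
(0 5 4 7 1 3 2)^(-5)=(0 4 1 2 5 7 3)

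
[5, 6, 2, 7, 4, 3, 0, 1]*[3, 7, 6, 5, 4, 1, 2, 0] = [1, 2, 6, 0, 4, 5, 3, 7]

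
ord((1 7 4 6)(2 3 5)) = 12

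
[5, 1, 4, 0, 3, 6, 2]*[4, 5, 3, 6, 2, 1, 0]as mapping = [0→1, 1→5, 2→2, 3→4, 4→6, 5→0, 6→3]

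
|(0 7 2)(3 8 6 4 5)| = 15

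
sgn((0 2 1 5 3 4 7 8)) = -1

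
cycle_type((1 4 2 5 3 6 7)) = 7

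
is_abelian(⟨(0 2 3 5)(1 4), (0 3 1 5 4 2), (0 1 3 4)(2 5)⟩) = no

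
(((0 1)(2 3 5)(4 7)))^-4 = (2 5 3)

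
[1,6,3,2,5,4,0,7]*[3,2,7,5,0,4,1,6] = [2,1,5,7,4,0,3,6]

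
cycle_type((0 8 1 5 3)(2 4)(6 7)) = 2^2.5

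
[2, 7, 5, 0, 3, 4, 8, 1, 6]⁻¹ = [3, 7, 0, 4, 5, 2, 8, 1, 6]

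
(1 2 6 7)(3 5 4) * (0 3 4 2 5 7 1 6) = (0 3 7 6 1 5 2)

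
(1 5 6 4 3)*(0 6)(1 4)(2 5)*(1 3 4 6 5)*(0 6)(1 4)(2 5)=(0 2 4 1 5 6 3)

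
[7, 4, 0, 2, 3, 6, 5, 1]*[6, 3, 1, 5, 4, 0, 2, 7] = [7, 4, 6, 1, 5, 2, 0, 3]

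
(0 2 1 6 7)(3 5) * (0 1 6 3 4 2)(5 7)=(1 3 7)(2 6 5 4)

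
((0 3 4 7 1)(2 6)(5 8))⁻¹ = (0 1 7 4 3)(2 6)(5 8)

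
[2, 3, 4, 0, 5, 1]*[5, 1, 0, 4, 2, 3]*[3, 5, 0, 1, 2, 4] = [3, 2, 0, 4, 1, 5]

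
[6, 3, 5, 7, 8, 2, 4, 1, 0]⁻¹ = [8, 7, 5, 1, 6, 2, 0, 3, 4]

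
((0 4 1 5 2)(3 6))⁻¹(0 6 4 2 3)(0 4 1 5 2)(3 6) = (0 6 4 3 1)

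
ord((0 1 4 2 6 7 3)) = 7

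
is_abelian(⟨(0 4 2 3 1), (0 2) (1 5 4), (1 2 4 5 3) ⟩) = no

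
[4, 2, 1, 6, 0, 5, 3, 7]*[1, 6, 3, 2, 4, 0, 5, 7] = [4, 3, 6, 5, 1, 0, 2, 7]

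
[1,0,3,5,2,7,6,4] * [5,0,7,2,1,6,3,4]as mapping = [0→0,1→5,2→2,3→6,4→7,5→4,6→3,7→1]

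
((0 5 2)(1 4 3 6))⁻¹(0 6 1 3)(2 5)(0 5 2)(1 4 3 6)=(0 2)(1 4 6 5)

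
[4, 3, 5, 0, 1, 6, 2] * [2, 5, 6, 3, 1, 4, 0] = [1, 3, 4, 2, 5, 0, 6]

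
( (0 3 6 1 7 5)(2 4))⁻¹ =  (0 5 7 1 6 3)(2 4)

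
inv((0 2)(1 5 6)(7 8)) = (0 2)(1 6 5)(7 8)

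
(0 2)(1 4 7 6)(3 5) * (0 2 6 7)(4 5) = (0 6 1 5 3 4)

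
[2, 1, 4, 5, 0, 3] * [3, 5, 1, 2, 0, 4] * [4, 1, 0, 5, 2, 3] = [1, 3, 4, 2, 5, 0]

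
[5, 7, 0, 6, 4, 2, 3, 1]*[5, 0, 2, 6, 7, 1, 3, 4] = [1, 4, 5, 3, 7, 2, 6, 0]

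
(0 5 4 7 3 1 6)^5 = (0 1 7 5 6 3 4)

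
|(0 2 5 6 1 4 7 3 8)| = 9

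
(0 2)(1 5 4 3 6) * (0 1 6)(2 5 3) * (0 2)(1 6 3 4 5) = (0 1 4)(2 6 3)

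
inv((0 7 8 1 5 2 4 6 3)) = (0 3 6 4 2 5 1 8 7)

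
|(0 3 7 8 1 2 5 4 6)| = 9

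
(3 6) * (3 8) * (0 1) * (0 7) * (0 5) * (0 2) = (0 1 7 5 2)(3 6 8)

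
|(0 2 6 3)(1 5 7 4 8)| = 20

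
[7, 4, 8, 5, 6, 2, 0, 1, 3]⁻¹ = [6, 7, 5, 8, 1, 3, 4, 0, 2]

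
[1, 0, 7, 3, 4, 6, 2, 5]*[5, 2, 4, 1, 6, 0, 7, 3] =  [2, 5, 3, 1, 6, 7, 4, 0] 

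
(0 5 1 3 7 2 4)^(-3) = (0 7 5 2 1 4 3)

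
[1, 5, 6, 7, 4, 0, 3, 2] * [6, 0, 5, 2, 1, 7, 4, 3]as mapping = [0→0, 1→7, 2→4, 3→3, 4→1, 5→6, 6→2, 7→5]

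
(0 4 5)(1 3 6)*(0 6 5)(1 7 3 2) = (0 4)(1 2)(3 5 6 7)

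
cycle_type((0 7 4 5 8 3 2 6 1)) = 9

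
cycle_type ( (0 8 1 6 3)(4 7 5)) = 3.5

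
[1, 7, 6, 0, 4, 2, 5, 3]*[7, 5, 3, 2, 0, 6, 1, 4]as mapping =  [0→5, 1→4, 2→1, 3→7, 4→0, 5→3, 6→6, 7→2]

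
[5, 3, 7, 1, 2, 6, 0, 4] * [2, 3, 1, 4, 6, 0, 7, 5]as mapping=[0→0, 1→4, 2→5, 3→3, 4→1, 5→7, 6→2, 7→6]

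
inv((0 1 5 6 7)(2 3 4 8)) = (0 7 6 5 1)(2 8 4 3)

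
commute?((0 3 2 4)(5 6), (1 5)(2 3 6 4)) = no:(0 3 2 4)(5 6)*(1 5)(2 3 6 4) = (0 6 1 5 4), (1 5)(2 3 6 4)*(0 3 2 4)(5 6) = (0 3 5 1 6)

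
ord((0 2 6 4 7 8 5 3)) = 8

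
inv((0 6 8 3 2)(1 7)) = (0 2 3 8 6)(1 7)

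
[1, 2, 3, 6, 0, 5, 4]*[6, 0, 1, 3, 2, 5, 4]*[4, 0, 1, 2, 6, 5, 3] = [4, 0, 2, 6, 3, 5, 1]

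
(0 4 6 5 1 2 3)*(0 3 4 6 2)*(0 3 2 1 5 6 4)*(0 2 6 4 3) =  (0 3 6 4 1)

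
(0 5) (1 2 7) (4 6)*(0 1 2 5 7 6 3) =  (0 7 2 6 4 3) (1 5) 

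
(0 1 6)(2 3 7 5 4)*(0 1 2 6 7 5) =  (0 2 3 5 4 6 1 7)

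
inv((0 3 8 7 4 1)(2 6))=(0 1 4 7 8 3)(2 6)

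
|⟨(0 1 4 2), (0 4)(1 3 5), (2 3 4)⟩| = 720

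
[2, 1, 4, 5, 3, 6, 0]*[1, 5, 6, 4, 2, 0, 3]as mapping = [0→6, 1→5, 2→2, 3→0, 4→4, 5→3, 6→1]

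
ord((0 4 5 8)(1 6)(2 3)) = 4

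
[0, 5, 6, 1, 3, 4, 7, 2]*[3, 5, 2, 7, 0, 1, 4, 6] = [3, 1, 4, 5, 7, 0, 6, 2]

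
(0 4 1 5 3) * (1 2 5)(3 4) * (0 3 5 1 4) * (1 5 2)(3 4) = (0 2 5)(1 3 4)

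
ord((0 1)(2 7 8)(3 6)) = 6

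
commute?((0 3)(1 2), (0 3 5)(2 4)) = no:(0 3)(1 2)*(0 3 5)(2 4) = (0 5)(1 4 2), (0 3 5)(2 4)*(0 3)(1 2) = (1 2 4)(3 5)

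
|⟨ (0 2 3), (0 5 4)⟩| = 60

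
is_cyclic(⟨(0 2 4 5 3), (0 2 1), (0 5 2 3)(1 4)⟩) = no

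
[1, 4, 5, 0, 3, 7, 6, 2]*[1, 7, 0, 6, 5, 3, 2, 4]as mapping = [0→7, 1→5, 2→3, 3→1, 4→6, 5→4, 6→2, 7→0]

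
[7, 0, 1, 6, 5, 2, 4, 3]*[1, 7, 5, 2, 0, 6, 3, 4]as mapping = [0→4, 1→1, 2→7, 3→3, 4→6, 5→5, 6→0, 7→2]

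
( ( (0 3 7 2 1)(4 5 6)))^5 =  (4 6 5)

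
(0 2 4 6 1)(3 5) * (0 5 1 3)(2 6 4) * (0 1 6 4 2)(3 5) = (0 4 2)(1 3 6 5)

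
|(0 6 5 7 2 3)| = 6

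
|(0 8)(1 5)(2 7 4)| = 6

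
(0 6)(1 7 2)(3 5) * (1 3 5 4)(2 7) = (0 6)(1 2 3 4)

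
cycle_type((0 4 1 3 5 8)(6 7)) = 2.6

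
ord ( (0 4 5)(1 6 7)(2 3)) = 6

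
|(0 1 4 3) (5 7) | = 4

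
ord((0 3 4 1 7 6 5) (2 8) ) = 14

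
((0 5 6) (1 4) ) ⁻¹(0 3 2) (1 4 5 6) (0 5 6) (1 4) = (0 4 1 6) (2 5 3) 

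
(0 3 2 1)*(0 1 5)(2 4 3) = (0 2 5)(3 4)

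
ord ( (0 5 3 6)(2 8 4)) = 12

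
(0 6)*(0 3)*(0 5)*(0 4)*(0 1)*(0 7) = (0 6 3 5 4 1 7)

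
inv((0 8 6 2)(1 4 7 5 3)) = (0 2 6 8)(1 3 5 7 4)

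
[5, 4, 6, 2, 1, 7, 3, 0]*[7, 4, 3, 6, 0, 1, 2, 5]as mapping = [0→1, 1→0, 2→2, 3→3, 4→4, 5→5, 6→6, 7→7]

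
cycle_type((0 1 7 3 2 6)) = 6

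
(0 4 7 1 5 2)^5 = (0 2 5 1 7 4)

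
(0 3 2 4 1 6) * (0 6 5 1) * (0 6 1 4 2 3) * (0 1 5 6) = (0 1 6 5 4)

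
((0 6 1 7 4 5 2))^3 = (0 7 2 1 5 6 4)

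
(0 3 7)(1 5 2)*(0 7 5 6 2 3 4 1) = (0 4 1 6 2)(3 5)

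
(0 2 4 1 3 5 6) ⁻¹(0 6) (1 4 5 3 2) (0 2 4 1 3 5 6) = (0 2) (1 6 5 4 3) 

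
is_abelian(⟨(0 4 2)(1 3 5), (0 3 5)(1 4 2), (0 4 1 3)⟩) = no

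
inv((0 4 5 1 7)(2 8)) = (0 7 1 5 4)(2 8)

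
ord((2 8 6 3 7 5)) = 6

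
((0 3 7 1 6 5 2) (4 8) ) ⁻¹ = (0 2 5 6 1 7 3) (4 8) 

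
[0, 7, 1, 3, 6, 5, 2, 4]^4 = [0, 2, 6, 3, 7, 5, 4, 1]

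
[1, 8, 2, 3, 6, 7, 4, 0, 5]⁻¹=[7, 0, 2, 3, 6, 8, 4, 5, 1]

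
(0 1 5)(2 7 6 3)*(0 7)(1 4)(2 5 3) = (0 4 1 3 5 7 6 2)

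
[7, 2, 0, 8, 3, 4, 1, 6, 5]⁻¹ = [2, 6, 1, 4, 5, 8, 7, 0, 3]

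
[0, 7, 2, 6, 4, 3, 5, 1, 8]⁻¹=[0, 7, 2, 5, 4, 6, 3, 1, 8]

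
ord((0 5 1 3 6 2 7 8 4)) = 9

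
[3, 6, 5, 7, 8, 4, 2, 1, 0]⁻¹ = [8, 7, 6, 0, 5, 2, 1, 3, 4]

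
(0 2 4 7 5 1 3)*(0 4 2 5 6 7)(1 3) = (0 5 3 4)(6 7)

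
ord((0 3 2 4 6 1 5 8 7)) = 9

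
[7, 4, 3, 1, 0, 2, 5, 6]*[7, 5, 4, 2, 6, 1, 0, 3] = [3, 6, 2, 5, 7, 4, 1, 0]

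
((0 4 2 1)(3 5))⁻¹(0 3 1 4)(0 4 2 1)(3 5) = (0 2 4 5)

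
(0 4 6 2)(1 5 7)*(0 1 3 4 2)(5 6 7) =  (0 2 1 6)(3 4 7)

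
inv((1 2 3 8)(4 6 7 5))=(1 8 3 2)(4 5 7 6)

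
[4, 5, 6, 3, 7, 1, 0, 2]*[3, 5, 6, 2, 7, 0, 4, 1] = [7, 0, 4, 2, 1, 5, 3, 6]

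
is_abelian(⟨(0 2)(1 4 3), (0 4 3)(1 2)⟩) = no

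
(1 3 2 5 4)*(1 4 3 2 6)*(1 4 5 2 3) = (1 3 6 4 5)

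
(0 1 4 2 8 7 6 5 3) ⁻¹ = (0 3 5 6 7 8 2 4 1) 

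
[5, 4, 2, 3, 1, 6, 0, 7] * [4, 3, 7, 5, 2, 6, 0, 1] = [6, 2, 7, 5, 3, 0, 4, 1]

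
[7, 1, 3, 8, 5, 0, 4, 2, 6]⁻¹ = [5, 1, 7, 2, 6, 4, 8, 0, 3]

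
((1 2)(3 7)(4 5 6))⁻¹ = (1 2)(3 7)(4 6 5)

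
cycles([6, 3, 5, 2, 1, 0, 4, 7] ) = (0 6 4 1 3 2 5)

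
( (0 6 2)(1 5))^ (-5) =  (0 6 2)(1 5)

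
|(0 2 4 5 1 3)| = 6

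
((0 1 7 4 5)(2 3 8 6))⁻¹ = (0 5 4 7 1)(2 6 8 3)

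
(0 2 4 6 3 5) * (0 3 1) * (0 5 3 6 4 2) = (1 5 6)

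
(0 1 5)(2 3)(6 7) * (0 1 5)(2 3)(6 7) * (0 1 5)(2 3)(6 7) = (2 3)(6 7)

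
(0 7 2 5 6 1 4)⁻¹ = (0 4 1 6 5 2 7)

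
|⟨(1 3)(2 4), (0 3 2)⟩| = 60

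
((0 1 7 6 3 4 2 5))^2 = (0 7 3 2)(1 6 4 5)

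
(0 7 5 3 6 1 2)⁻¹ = (0 2 1 6 3 5 7)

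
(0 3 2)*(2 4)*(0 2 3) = (3 4)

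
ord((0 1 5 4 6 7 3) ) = 7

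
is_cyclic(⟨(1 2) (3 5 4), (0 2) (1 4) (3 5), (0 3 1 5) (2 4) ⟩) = no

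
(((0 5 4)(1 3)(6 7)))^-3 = (1 3)(6 7)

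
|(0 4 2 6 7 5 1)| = 7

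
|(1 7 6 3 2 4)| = 6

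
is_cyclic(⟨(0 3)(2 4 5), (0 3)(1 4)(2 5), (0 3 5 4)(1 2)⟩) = no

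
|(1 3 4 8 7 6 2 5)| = 8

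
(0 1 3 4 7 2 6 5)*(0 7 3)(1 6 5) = (0 6 1)(2 5 7)(3 4)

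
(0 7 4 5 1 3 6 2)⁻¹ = (0 2 6 3 1 5 4 7)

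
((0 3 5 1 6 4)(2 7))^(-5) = (0 3 5 1 6 4)(2 7)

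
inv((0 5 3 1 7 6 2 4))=(0 4 2 6 7 1 3 5)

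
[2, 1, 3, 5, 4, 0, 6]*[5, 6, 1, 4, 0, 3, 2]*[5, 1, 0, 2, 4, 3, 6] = [1, 6, 4, 2, 5, 3, 0]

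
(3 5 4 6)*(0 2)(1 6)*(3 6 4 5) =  (0 2)(1 4)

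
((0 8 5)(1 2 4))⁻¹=(0 5 8)(1 4 2)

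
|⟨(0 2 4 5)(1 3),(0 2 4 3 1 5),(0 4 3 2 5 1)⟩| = 720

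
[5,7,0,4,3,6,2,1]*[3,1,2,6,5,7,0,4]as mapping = [0→7,1→4,2→3,3→5,4→6,5→0,6→2,7→1]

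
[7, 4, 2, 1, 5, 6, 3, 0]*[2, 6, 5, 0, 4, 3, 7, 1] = [1, 4, 5, 6, 3, 7, 0, 2]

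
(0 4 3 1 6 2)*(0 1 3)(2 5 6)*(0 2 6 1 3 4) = (1 6 5)(2 3 4)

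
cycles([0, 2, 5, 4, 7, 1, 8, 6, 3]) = (1 2 5)(3 4 7 6 8)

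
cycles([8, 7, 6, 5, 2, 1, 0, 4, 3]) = (0 8 3 5 1 7 4 2 6)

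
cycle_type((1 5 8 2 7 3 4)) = 7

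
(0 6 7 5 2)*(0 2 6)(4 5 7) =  (4 5 6)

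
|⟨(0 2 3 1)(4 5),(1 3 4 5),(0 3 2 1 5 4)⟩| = 720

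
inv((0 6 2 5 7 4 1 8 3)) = (0 3 8 1 4 7 5 2 6)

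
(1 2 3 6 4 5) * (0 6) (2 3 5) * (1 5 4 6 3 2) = (0 3) (1 2 4) 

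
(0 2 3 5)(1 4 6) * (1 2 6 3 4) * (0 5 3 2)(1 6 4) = (0 4 2 1 6)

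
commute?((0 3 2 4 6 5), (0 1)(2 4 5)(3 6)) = no:(0 3 2 4 6 5)*(0 1)(2 4 5)(3 6) = (0 6 2 5 1)(3 4), (0 1)(2 4 5)(3 6)*(0 3 2 4 6 5) = (0 1 3 5 4)(2 6)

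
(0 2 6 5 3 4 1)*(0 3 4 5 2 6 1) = (0 6 2 1 3 5 4)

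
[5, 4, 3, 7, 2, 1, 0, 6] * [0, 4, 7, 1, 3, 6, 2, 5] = [6, 3, 1, 5, 7, 4, 0, 2]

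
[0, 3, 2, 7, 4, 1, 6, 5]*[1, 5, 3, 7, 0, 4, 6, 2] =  [1, 7, 3, 2, 0, 5, 6, 4]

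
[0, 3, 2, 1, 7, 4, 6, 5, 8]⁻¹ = [0, 3, 2, 1, 5, 7, 6, 4, 8]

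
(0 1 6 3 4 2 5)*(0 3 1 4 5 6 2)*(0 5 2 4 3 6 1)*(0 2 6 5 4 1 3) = (2 3 6)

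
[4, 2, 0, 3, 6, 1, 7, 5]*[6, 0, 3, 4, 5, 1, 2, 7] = [5, 3, 6, 4, 2, 0, 7, 1]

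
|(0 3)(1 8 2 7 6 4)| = 6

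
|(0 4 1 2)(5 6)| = 4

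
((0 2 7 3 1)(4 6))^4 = (0 1 3 7 2)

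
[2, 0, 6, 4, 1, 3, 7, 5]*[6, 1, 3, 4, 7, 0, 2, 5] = [3, 6, 2, 7, 1, 4, 5, 0]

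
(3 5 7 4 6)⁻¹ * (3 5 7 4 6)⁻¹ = (3 4 5 6 7)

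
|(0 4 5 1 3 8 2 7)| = 8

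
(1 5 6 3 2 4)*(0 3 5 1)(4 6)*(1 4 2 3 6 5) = (0 6 1 4)(2 5)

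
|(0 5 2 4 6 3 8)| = 7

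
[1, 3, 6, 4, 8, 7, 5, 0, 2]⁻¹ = [7, 0, 8, 1, 3, 6, 2, 5, 4]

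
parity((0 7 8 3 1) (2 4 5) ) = even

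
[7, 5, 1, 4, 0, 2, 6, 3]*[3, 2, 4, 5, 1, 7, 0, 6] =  [6, 7, 2, 1, 3, 4, 0, 5]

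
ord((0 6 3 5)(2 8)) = 4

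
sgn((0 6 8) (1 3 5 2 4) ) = 1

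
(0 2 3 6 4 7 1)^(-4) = (0 6 1 3 7 2 4)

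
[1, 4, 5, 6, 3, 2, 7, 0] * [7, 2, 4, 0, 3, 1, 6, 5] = [2, 3, 1, 6, 0, 4, 5, 7]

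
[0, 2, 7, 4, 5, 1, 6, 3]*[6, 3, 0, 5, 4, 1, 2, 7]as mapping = [0→6, 1→0, 2→7, 3→4, 4→1, 5→3, 6→2, 7→5]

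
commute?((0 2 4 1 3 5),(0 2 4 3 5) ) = no:(0 2 4 1 3 5)*(0 2 4 3 5) = (0 4 1 5 2 3),(0 2 4 3 5)*(0 2 4 1 3 5) = (0 4 5 2 1 3) 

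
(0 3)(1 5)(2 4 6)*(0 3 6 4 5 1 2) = (0 6)(2 5)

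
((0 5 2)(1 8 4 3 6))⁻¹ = (0 2 5)(1 6 3 4 8)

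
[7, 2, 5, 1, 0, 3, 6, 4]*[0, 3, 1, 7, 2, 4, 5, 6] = [6, 1, 4, 3, 0, 7, 5, 2]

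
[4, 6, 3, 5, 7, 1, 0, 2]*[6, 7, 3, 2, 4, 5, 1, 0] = [4, 1, 2, 5, 0, 7, 6, 3]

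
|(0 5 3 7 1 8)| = 6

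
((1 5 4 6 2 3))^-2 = (1 2 4)(3 6 5)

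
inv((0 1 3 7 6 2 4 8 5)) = (0 5 8 4 2 6 7 3 1)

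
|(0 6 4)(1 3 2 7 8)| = 15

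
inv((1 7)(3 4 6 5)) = (1 7)(3 5 6 4)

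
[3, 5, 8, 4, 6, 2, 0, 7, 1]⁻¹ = [6, 8, 5, 0, 3, 1, 4, 7, 2]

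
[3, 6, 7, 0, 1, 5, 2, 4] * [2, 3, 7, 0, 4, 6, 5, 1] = [0, 5, 1, 2, 3, 6, 7, 4]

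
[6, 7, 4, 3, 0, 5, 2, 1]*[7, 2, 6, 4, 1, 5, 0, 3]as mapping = [0→0, 1→3, 2→1, 3→4, 4→7, 5→5, 6→6, 7→2]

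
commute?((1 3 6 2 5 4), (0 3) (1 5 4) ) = no:(1 3 6 2 5 4)*(0 3) (1 5 4) = (0 3 6 2 4 5 1), (0 3) (1 5 4)*(1 3 6 2 5 4) = (0 6 2 5 1 4 3) 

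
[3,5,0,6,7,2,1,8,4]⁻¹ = [2,6,5,0,8,1,3,4,7]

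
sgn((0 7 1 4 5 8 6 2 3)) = 1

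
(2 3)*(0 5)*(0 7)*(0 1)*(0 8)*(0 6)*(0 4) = (0 5 7 1 8 6 4)(2 3)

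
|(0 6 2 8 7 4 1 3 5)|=9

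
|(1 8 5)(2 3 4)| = 3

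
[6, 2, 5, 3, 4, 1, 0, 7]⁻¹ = [6, 5, 1, 3, 4, 2, 0, 7]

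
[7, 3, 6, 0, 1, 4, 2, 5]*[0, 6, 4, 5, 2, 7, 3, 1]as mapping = [0→1, 1→5, 2→3, 3→0, 4→6, 5→2, 6→4, 7→7]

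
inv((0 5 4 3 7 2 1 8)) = (0 8 1 2 7 3 4 5)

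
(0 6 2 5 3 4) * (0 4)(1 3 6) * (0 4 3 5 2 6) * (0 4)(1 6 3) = (0 6 3)(1 5 4)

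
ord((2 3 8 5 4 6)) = 6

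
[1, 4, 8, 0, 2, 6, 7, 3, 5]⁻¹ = [3, 0, 4, 7, 1, 8, 5, 6, 2]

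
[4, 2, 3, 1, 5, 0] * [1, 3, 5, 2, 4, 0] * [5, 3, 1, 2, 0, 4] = [0, 4, 1, 2, 5, 3]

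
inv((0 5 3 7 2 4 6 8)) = (0 8 6 4 2 7 3 5)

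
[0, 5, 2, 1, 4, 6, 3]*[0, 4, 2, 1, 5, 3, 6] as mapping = [0→0, 1→3, 2→2, 3→4, 4→5, 5→6, 6→1] 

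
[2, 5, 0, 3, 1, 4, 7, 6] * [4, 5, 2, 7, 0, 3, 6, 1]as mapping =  [0→2, 1→3, 2→4, 3→7, 4→5, 5→0, 6→1, 7→6]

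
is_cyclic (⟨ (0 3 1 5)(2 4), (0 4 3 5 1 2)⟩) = no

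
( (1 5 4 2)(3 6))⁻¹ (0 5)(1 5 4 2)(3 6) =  (0 4)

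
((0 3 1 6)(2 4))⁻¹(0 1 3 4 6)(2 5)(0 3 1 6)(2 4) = (0 3 6 1 2)(4 5)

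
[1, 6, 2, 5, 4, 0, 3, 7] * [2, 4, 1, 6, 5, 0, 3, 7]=[4, 3, 1, 0, 5, 2, 6, 7]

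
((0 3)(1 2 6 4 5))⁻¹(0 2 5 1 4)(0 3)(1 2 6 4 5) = (1 2 5 3 6)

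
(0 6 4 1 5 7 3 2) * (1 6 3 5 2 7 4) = (0 3 7 5 4 6 1 2)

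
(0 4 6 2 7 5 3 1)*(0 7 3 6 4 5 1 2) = (0 5 6)(1 7)(2 3)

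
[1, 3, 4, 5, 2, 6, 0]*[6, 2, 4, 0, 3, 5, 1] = [2, 0, 3, 5, 4, 1, 6]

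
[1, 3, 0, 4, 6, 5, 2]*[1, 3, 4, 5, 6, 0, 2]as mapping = [0→3, 1→5, 2→1, 3→6, 4→2, 5→0, 6→4]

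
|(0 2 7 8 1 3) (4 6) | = 6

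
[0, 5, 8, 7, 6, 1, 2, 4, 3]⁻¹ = [0, 5, 6, 8, 7, 1, 4, 3, 2]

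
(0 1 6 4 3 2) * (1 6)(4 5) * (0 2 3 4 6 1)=(0 1)(5 6)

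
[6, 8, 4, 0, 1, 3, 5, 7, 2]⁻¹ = [3, 4, 8, 5, 2, 6, 0, 7, 1]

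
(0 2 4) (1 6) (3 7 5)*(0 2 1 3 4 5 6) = (0 1) (2 5 4) (3 7 6) 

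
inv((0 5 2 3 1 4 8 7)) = (0 7 8 4 1 3 2 5)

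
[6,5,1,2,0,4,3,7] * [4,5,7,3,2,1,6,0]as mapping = [0→6,1→1,2→5,3→7,4→4,5→2,6→3,7→0]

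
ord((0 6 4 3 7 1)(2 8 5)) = 6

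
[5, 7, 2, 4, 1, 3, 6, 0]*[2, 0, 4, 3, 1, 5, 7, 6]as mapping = [0→5, 1→6, 2→4, 3→1, 4→0, 5→3, 6→7, 7→2]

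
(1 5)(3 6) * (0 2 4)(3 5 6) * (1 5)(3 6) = (0 2 4)(1 3 6)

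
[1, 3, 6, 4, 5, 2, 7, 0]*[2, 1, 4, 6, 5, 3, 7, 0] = [1, 6, 7, 5, 3, 4, 0, 2]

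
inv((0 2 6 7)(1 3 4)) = (0 7 6 2)(1 4 3)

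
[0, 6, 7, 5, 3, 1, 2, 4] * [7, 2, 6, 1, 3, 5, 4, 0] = [7, 4, 0, 5, 1, 2, 6, 3]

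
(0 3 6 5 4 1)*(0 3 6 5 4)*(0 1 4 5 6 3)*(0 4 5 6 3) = (1 4 5)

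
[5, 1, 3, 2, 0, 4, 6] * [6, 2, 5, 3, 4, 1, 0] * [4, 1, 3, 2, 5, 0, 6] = [1, 3, 2, 0, 6, 5, 4]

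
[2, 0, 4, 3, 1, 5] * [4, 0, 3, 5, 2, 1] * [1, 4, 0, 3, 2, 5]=[3, 2, 0, 5, 1, 4]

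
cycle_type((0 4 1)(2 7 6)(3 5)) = 2.3^2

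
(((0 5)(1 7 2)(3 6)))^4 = (1 7 2)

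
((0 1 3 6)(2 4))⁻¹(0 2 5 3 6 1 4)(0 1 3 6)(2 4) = (0 3 2 1 4 5 6)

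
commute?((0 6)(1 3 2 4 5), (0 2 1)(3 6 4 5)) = no:(0 6)(1 3 2 4 5)*(0 2 1)(3 6 4 5) = (0 4 3 1 6 2 5), (0 2 1)(3 6 4 5)*(0 6)(1 3 2 4 5) = (0 4 1 6 5 2 3)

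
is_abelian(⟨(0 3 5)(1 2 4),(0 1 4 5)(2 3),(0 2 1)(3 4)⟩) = no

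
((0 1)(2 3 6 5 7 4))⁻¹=(0 1)(2 4 7 5 6 3)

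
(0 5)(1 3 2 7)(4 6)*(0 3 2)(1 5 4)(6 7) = (0 4 7 5 3)(1 2 6)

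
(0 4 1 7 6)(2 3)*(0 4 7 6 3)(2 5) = (0 7 3 5 2)(1 6 4)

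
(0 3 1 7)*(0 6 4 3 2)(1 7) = (0 2)(3 7 6 4)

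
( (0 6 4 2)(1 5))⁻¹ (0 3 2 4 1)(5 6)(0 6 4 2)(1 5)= (0 2 5 6 3)(1 4)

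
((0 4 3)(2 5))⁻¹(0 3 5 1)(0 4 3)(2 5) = (0 2 1 4)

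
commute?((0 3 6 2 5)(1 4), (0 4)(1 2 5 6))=no:(0 3 6 2 5)(1 4) * (0 4)(1 2 5 6)=(0 3 1)(2 6 5 4), (0 4)(1 2 5 6) * (0 3 6 2 5)(1 4)=(0 1 5 2)(3 6 4)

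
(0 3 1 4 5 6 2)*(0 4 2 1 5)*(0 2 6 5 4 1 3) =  (1 6 3 4 2) 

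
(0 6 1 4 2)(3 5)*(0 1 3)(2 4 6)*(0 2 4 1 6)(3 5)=(0 4 1)(2 6 5)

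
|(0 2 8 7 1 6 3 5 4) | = 9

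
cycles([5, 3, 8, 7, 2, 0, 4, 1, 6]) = (0 5)(1 3 7)(2 8 6 4)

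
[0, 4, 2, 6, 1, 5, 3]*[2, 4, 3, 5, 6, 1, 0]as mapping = [0→2, 1→6, 2→3, 3→0, 4→4, 5→1, 6→5]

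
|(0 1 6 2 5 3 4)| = 7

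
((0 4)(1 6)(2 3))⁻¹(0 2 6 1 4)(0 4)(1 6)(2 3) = (0 4 3 1 6)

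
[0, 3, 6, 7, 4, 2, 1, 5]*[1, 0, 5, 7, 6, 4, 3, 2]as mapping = [0→1, 1→7, 2→3, 3→2, 4→6, 5→5, 6→0, 7→4]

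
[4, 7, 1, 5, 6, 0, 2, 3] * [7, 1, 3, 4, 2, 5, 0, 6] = [2, 6, 1, 5, 0, 7, 3, 4]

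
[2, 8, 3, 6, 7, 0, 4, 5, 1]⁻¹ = [5, 8, 0, 2, 6, 7, 3, 4, 1]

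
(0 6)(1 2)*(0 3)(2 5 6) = (0 2 1 5 6 3)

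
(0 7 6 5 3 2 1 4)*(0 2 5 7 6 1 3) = (0 6 7 1 4 2 3 5)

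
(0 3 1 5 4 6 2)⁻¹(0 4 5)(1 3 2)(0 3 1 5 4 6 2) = (0 5 1)(3 6 4)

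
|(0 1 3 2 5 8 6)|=7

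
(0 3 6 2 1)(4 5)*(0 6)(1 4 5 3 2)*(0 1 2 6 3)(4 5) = (0 6 2 5 4)(1 3)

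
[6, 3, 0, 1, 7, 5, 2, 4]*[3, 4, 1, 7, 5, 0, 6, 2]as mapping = [0→6, 1→7, 2→3, 3→4, 4→2, 5→0, 6→1, 7→5]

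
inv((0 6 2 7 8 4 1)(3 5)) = (0 1 4 8 7 2 6)(3 5)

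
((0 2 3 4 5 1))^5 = (0 1 5 4 3 2)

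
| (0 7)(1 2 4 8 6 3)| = 6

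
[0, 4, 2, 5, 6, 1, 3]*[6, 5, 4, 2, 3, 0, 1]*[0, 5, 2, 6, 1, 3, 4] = [4, 6, 1, 0, 5, 3, 2]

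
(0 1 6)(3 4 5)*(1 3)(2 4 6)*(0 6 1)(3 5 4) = (0 5)(1 2 3)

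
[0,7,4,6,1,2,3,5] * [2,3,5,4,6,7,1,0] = [2,0,6,1,3,5,4,7]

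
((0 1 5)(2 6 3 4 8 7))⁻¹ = (0 5 1)(2 7 8 4 3 6)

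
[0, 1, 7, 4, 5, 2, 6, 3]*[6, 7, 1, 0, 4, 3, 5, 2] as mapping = [0→6, 1→7, 2→2, 3→4, 4→3, 5→1, 6→5, 7→0] 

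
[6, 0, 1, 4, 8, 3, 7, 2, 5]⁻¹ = [1, 2, 7, 5, 3, 8, 0, 6, 4]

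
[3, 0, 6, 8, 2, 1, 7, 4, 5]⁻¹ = [1, 5, 4, 0, 7, 8, 2, 6, 3]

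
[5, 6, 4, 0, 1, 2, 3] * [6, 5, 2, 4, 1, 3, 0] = [3, 0, 1, 6, 5, 2, 4]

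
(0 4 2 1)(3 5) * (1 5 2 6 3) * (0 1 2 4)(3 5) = (2 3 4 6 5)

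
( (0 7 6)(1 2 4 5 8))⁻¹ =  (0 6 7)(1 8 5 4 2)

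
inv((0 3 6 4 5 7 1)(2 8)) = (0 1 7 5 4 6 3)(2 8)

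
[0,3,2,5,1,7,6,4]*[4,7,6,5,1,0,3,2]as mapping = [0→4,1→5,2→6,3→0,4→7,5→2,6→3,7→1]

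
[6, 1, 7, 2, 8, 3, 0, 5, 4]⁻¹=[6, 1, 3, 5, 8, 7, 0, 2, 4]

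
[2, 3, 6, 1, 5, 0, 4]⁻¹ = [5, 3, 0, 1, 6, 4, 2]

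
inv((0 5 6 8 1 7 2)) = (0 2 7 1 8 6 5)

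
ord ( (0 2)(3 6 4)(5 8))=6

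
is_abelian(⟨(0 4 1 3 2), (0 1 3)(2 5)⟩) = no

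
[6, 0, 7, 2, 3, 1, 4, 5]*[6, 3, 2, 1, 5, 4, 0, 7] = [0, 6, 7, 2, 1, 3, 5, 4]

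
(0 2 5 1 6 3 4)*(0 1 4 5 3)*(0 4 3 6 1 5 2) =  (2 6 4 5 3)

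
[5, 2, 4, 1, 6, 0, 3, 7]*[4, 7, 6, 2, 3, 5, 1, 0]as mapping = [0→5, 1→6, 2→3, 3→7, 4→1, 5→4, 6→2, 7→0]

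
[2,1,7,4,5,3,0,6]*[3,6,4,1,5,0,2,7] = [4,6,7,5,0,1,3,2]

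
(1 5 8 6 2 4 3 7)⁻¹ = (1 7 3 4 2 6 8 5)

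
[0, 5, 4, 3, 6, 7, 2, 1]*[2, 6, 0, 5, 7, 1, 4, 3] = [2, 1, 7, 5, 4, 3, 0, 6]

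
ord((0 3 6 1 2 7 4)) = 7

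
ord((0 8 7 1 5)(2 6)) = 10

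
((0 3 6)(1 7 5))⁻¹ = (0 6 3)(1 5 7)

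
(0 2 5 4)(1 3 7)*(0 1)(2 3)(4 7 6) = (0 3 6 4 1 2 5 7)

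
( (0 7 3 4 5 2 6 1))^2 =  (0 3 5 6)(1 7 4 2)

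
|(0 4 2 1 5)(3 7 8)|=15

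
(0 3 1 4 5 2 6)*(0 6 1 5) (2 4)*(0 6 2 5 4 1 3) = (1 5) (2 3 4 6) 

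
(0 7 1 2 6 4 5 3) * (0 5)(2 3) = (0 7 1 3 5 2 6 4)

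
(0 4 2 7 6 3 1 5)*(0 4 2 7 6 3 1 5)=(0 2 6 1)(3 5 4 7)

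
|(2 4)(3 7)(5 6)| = 2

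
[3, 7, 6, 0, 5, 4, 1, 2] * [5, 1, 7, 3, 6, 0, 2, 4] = [3, 4, 2, 5, 0, 6, 1, 7]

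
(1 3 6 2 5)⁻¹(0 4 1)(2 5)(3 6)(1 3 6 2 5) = (0 4 3)(1 5)(2 6)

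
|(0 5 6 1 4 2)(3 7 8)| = 6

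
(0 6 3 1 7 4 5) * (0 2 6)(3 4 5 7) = (1 3)(2 6 4 7 5)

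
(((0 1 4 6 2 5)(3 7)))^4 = (0 2 4)(1 5 6)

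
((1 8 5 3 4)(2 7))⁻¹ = (1 4 3 5 8)(2 7)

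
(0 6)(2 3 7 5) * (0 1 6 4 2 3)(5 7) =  (0 4 2)(1 6)(3 5)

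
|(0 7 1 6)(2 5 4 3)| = 4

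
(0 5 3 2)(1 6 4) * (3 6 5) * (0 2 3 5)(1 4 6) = (0 5 1)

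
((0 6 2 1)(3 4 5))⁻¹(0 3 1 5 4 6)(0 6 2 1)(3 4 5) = (0 3 5 2 6 4)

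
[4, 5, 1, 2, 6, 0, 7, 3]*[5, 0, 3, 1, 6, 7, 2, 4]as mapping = [0→6, 1→7, 2→0, 3→3, 4→2, 5→5, 6→4, 7→1]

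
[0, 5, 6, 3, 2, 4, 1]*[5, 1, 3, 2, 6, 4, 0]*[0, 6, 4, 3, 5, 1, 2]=[1, 5, 0, 4, 3, 2, 6]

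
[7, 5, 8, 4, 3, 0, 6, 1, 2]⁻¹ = [5, 7, 8, 4, 3, 1, 6, 0, 2]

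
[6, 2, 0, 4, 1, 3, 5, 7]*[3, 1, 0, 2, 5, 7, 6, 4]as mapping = [0→6, 1→0, 2→3, 3→5, 4→1, 5→2, 6→7, 7→4]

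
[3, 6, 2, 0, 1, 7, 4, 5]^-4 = [0, 4, 2, 3, 6, 5, 1, 7]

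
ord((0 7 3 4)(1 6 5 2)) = 4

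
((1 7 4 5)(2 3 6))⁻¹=(1 5 4 7)(2 6 3)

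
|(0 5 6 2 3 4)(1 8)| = 6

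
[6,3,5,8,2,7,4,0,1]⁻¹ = [7,8,4,1,6,2,0,5,3]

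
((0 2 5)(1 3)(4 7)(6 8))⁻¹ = (0 5 2)(1 3)(4 7)(6 8)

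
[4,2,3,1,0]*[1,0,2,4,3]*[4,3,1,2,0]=[2,1,0,4,3]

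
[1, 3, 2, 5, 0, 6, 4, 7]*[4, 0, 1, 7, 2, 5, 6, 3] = [0, 7, 1, 5, 4, 6, 2, 3]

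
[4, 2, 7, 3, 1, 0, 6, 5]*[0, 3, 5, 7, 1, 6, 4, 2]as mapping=[0→1, 1→5, 2→2, 3→7, 4→3, 5→0, 6→4, 7→6]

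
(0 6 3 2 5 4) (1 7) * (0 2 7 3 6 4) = (0 4 2 5) (1 3 7) 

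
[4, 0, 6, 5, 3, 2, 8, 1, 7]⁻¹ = [1, 7, 5, 4, 0, 3, 2, 8, 6]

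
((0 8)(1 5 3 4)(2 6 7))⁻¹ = (0 8)(1 4 3 5)(2 7 6)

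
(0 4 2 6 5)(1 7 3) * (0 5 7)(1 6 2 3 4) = (0 1)(3 6 7 4)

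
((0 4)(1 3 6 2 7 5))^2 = (1 6 7)(2 5 3)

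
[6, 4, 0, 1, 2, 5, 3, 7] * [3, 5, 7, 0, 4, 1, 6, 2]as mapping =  [0→6, 1→4, 2→3, 3→5, 4→7, 5→1, 6→0, 7→2]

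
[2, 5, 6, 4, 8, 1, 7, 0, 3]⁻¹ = [7, 5, 0, 8, 3, 1, 2, 6, 4]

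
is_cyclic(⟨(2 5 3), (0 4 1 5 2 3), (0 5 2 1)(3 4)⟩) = no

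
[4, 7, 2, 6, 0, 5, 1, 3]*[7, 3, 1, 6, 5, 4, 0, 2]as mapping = [0→5, 1→2, 2→1, 3→0, 4→7, 5→4, 6→3, 7→6]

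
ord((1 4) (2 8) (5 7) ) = 2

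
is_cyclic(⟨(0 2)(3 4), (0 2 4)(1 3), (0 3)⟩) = no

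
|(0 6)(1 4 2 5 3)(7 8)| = 10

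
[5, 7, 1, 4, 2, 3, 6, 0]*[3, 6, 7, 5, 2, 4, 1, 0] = [4, 0, 6, 2, 7, 5, 1, 3]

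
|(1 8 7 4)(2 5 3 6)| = 4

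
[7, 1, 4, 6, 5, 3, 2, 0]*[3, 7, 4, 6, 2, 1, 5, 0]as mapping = [0→0, 1→7, 2→2, 3→5, 4→1, 5→6, 6→4, 7→3]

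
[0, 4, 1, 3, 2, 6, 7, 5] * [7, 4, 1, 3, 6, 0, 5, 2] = [7, 6, 4, 3, 1, 5, 2, 0]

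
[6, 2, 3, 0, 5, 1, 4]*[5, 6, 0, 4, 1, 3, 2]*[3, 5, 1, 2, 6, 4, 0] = [1, 3, 6, 4, 2, 0, 5]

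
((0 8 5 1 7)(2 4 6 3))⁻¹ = (0 7 1 5 8)(2 3 6 4)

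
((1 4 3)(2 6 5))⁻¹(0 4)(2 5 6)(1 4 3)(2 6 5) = (0 3)(2 5 6)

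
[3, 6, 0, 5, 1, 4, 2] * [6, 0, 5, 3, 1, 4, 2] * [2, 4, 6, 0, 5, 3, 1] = [0, 6, 1, 5, 2, 4, 3]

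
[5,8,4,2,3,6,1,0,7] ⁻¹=[7,6,3,4,2,0,5,8,1] 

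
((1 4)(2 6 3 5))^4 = ()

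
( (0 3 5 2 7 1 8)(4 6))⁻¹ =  (0 8 1 7 2 5 3)(4 6)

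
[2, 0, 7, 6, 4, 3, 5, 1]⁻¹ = [1, 7, 0, 5, 4, 6, 3, 2]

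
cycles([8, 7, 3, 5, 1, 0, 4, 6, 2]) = (0 8 2 3 5)(1 7 6 4)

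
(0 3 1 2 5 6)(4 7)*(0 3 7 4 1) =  (0 7 1 2 5 6 3)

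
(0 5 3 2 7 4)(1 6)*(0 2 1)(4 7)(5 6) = (0 6)(1 5 3)(2 4)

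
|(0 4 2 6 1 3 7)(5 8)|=14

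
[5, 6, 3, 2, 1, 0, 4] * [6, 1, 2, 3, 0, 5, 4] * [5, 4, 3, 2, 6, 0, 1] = [0, 6, 2, 3, 4, 1, 5]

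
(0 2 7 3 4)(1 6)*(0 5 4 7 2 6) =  (0 6 1)(3 7)(4 5)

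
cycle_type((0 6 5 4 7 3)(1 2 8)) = 3.6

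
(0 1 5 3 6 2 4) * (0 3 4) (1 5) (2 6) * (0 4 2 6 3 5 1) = (0 1) (2 4 5) (3 6) 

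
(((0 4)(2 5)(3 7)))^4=()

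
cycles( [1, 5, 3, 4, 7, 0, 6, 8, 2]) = (0 1 5)(2 3 4 7 8)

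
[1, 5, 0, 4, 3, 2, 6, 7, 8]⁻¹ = [2, 0, 5, 4, 3, 1, 6, 7, 8]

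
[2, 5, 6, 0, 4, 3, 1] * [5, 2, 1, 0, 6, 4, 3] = [1, 4, 3, 5, 6, 0, 2]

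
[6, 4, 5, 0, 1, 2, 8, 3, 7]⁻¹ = [3, 4, 5, 7, 1, 2, 0, 8, 6]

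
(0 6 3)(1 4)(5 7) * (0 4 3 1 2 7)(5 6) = (0 5)(1 3 4 2 7 6)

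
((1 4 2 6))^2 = (1 2)(4 6)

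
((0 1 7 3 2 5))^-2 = (0 2 7)(1 5 3)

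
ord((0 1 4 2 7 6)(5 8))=6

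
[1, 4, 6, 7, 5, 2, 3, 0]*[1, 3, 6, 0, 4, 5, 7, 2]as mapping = [0→3, 1→4, 2→7, 3→2, 4→5, 5→6, 6→0, 7→1]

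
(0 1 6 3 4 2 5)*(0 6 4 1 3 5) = (0 3 1 4 2)(5 6)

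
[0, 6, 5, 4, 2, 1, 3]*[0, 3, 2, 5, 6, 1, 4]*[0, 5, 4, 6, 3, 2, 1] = [0, 3, 5, 1, 4, 6, 2]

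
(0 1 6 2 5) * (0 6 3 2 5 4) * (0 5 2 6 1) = (1 3 6 2 4 5) 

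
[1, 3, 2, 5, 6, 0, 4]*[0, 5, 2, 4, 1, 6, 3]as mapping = [0→5, 1→4, 2→2, 3→6, 4→3, 5→0, 6→1]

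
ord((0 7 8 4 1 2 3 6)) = 8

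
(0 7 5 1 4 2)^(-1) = (0 2 4 1 5 7)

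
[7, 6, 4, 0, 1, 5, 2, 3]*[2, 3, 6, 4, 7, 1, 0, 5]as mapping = [0→5, 1→0, 2→7, 3→2, 4→3, 5→1, 6→6, 7→4]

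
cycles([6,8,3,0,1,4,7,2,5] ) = (0 6 7 2 3)(1 8 5 4)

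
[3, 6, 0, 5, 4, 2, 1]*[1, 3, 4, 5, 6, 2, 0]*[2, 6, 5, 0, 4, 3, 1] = [3, 2, 6, 5, 1, 4, 0]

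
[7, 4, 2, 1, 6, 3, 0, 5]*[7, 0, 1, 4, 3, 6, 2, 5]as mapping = [0→5, 1→3, 2→1, 3→0, 4→2, 5→4, 6→7, 7→6]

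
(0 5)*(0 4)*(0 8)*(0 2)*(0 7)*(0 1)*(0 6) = (0 5 4 8 2 7 1 6)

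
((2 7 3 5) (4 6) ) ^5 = (2 7 3 5) (4 6) 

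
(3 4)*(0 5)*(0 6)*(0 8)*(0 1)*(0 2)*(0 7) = (0 5 6 8 1 2 7)(3 4)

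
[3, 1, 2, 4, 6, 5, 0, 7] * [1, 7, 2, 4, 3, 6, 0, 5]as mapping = [0→4, 1→7, 2→2, 3→3, 4→0, 5→6, 6→1, 7→5]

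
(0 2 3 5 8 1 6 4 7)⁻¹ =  (0 7 4 6 1 8 5 3 2)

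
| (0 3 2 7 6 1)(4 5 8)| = 6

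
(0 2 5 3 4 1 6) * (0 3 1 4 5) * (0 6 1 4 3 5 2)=(2 6 5 4 3)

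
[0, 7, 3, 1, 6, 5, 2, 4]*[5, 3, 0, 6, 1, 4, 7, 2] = [5, 2, 6, 3, 7, 4, 0, 1]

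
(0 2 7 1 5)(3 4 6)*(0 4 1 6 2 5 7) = (0 5 4 2)(1 7 6 3)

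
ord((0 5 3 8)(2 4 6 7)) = 4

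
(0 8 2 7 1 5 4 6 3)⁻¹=(0 3 6 4 5 1 7 2 8)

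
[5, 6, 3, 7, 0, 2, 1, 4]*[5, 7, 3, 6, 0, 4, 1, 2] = [4, 1, 6, 2, 5, 3, 7, 0]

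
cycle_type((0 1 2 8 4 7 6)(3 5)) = 2.7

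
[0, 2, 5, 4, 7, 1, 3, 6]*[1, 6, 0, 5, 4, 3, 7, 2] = [1, 0, 3, 4, 2, 6, 5, 7]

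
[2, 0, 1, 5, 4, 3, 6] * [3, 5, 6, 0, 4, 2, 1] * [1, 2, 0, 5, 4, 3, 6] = [6, 5, 3, 0, 4, 1, 2]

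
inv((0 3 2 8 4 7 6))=(0 6 7 4 8 2 3)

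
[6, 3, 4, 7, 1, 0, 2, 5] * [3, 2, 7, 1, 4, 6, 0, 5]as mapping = [0→0, 1→1, 2→4, 3→5, 4→2, 5→3, 6→7, 7→6]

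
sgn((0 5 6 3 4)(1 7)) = -1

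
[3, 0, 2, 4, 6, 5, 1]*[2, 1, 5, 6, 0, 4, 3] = [6, 2, 5, 0, 3, 4, 1]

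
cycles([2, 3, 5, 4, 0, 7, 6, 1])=(0 2 5 7 1 3 4)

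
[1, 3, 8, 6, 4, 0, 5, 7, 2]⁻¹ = [5, 0, 8, 1, 4, 6, 3, 7, 2]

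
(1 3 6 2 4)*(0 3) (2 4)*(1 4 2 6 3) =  (0 1) (2 6) 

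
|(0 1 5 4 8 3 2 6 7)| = 9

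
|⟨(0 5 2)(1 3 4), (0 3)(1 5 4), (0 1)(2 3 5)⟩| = 720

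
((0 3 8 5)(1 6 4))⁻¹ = (0 5 8 3)(1 4 6)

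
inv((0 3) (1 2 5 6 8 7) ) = (0 3) (1 7 8 6 5 2) 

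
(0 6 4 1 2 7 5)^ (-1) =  (0 5 7 2 1 4 6)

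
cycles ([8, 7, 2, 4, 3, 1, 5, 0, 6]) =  (0 8 6 5 1 7)(3 4)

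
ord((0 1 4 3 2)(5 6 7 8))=20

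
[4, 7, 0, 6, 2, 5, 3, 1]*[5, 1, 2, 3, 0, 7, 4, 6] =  [0, 6, 5, 4, 2, 7, 3, 1]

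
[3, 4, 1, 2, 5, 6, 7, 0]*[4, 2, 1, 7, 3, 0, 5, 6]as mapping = [0→7, 1→3, 2→2, 3→1, 4→0, 5→5, 6→6, 7→4]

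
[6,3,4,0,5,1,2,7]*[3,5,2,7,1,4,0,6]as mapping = [0→0,1→7,2→1,3→3,4→4,5→5,6→2,7→6]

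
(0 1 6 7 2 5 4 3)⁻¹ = (0 3 4 5 2 7 6 1)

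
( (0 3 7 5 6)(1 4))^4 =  (0 6 5 7 3)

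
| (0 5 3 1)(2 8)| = 4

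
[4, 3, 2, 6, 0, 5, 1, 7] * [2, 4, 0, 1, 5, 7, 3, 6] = [5, 1, 0, 3, 2, 7, 4, 6]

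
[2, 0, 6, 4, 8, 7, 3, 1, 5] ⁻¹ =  [1, 7, 0, 6, 3, 8, 2, 5, 4] 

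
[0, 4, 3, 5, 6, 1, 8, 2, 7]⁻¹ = [0, 5, 7, 2, 1, 3, 4, 8, 6]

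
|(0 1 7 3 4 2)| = 6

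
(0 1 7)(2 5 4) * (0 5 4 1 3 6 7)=(0 3 6 7 5 1)(2 4)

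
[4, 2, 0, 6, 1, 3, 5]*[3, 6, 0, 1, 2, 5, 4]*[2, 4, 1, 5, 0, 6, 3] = [1, 2, 5, 0, 3, 4, 6]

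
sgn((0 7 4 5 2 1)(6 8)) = 1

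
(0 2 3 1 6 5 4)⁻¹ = (0 4 5 6 1 3 2)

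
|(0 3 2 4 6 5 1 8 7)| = 9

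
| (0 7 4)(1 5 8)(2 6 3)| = 3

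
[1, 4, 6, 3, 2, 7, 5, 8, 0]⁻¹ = [8, 0, 4, 3, 1, 6, 2, 5, 7]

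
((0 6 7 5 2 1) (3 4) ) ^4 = (0 2 7) (1 5 6) 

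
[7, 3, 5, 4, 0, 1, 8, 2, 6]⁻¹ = [4, 5, 7, 1, 3, 2, 8, 0, 6]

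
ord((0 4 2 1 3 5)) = 6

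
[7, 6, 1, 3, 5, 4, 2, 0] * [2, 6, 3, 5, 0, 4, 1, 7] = [7, 1, 6, 5, 4, 0, 3, 2]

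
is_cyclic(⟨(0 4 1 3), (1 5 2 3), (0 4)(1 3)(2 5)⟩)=no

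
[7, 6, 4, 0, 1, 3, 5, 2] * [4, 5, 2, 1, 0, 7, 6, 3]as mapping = [0→3, 1→6, 2→0, 3→4, 4→5, 5→1, 6→7, 7→2]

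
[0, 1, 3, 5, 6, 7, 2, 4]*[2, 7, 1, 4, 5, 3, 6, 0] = [2, 7, 4, 3, 6, 0, 1, 5]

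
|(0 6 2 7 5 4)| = 6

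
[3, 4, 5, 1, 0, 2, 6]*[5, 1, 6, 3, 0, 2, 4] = [3, 0, 2, 1, 5, 6, 4]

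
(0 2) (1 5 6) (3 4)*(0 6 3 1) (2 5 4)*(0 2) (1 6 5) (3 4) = (0 1 3) (2 5 4 6) 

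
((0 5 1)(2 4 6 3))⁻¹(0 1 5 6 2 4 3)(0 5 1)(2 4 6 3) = (0 1 3 4 6 2 5)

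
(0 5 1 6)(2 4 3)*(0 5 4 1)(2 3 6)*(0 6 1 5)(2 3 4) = (0 2 5 6)(1 3 4)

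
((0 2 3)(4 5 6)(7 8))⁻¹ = (0 3 2)(4 6 5)(7 8)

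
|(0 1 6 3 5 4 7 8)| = 8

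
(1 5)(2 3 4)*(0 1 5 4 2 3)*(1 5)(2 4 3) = (0 5 1 3 4 2)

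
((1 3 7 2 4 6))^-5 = (1 3 7 2 4 6)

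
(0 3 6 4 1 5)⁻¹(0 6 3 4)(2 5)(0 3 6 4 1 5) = (0 2)(1 3 4 6)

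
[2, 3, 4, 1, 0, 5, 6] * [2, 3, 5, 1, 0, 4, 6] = [5, 1, 0, 3, 2, 4, 6]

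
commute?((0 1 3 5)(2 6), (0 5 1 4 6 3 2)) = no:(0 1 3 5)(2 6) * (0 5 1 4 6 3 2) = (0 4 6)(1 2 3), (0 5 1 4 6 3 2) * (0 1 3 5)(2 6) = (1 4 2)(3 6 5)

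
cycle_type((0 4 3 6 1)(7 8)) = 2.5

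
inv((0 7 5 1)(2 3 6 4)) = (0 1 5 7)(2 4 6 3)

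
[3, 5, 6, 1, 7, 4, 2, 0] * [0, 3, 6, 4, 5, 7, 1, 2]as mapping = [0→4, 1→7, 2→1, 3→3, 4→2, 5→5, 6→6, 7→0]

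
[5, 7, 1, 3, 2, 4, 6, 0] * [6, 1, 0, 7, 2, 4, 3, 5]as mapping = [0→4, 1→5, 2→1, 3→7, 4→0, 5→2, 6→3, 7→6]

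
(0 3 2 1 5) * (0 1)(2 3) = (0 2)(1 5)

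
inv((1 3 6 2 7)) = (1 7 2 6 3)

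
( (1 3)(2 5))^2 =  ()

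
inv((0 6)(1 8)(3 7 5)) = (0 6)(1 8)(3 5 7)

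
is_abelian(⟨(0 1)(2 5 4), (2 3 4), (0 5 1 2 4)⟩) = no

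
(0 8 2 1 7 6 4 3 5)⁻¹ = (0 5 3 4 6 7 1 2 8)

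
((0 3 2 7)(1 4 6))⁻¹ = (0 7 2 3)(1 6 4)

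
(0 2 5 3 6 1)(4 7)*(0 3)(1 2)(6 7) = (0 1 3 7 4 6 2 5)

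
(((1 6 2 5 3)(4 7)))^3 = (1 5 6 3 2)(4 7)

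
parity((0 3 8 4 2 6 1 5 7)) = even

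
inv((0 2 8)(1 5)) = (0 8 2)(1 5)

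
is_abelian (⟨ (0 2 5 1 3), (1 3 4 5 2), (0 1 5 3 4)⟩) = no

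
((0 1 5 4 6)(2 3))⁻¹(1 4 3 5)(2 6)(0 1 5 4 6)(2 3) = (0 3)(2 4 5 6)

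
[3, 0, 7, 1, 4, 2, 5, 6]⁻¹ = [1, 3, 5, 0, 4, 6, 7, 2]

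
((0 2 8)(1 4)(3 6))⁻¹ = (0 8 2)(1 4)(3 6)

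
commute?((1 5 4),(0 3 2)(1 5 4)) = yes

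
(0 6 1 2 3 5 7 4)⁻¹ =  (0 4 7 5 3 2 1 6)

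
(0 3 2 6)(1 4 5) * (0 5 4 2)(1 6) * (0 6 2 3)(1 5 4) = (1 3 6 4)(2 5)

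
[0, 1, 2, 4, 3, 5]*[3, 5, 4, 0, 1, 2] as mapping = [0→3, 1→5, 2→4, 3→1, 4→0, 5→2] 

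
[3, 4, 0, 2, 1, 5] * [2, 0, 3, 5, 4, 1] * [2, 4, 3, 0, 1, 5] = [5, 1, 3, 0, 2, 4]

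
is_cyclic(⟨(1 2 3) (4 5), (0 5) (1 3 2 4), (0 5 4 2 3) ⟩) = no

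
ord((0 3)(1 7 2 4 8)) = 10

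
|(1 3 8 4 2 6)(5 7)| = 6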